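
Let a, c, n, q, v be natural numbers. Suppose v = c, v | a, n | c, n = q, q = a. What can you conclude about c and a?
c = a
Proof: n = q and q = a, therefore n = a. From n | c, a | c. From v = c and v | a, c | a. Since a | c, a = c. Then c = a.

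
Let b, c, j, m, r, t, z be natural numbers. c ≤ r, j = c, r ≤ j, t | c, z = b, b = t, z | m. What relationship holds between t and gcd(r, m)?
t | gcd(r, m)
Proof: j = c and r ≤ j, hence r ≤ c. Since c ≤ r, c = r. Since t | c, t | r. Because z = b and b = t, z = t. Because z | m, t | m. t | r, so t | gcd(r, m).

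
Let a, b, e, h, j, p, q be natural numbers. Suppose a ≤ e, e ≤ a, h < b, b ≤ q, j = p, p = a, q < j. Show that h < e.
Because a ≤ e and e ≤ a, a = e. h < b and b ≤ q, so h < q. j = p and p = a, hence j = a. q < j, so q < a. Since h < q, h < a. From a = e, h < e.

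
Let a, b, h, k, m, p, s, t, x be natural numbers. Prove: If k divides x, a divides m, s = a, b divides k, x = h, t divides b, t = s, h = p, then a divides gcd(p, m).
t divides b and b divides k, therefore t divides k. t = s, so s divides k. x = h and k divides x, therefore k divides h. h = p, so k divides p. Since s divides k, s divides p. s = a, so a divides p. a divides m, so a divides gcd(p, m).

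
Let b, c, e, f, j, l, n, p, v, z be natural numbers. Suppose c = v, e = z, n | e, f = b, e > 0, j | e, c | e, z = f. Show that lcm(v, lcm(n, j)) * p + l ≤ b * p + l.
z = f and f = b, therefore z = b. Since c = v and c | e, v | e. n | e and j | e, thus lcm(n, j) | e. Since v | e, lcm(v, lcm(n, j)) | e. Since e > 0, lcm(v, lcm(n, j)) ≤ e. e = z, so lcm(v, lcm(n, j)) ≤ z. Because z = b, lcm(v, lcm(n, j)) ≤ b. Then lcm(v, lcm(n, j)) * p ≤ b * p. Then lcm(v, lcm(n, j)) * p + l ≤ b * p + l.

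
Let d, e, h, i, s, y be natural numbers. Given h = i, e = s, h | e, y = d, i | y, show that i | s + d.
e = s and h | e, so h | s. h = i, so i | s. y = d and i | y, therefore i | d. i | s, so i | s + d.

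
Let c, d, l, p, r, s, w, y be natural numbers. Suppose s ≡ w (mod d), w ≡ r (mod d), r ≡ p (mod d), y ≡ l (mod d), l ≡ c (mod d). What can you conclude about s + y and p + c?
s + y ≡ p + c (mod d)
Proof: s ≡ w (mod d) and w ≡ r (mod d), thus s ≡ r (mod d). From r ≡ p (mod d), s ≡ p (mod d). y ≡ l (mod d) and l ≡ c (mod d), hence y ≡ c (mod d). Combining with s ≡ p (mod d), by adding congruences, s + y ≡ p + c (mod d).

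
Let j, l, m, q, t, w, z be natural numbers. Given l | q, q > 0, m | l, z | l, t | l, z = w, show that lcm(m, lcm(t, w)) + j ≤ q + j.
Because z = w and z | l, w | l. Since t | l, lcm(t, w) | l. m | l, so lcm(m, lcm(t, w)) | l. Since l | q, lcm(m, lcm(t, w)) | q. q > 0, so lcm(m, lcm(t, w)) ≤ q. Then lcm(m, lcm(t, w)) + j ≤ q + j.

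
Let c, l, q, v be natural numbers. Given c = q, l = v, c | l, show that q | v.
l = v and c | l, thus c | v. Because c = q, q | v.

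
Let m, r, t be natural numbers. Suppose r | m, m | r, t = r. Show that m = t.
Because r | m and m | r, r = m. t = r, so t = m. Then m = t.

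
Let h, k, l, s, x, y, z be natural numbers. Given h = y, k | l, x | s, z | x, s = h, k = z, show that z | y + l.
s = h and h = y, thus s = y. From x | s, x | y. z | x, so z | y. k = z and k | l, so z | l. Because z | y, z | y + l.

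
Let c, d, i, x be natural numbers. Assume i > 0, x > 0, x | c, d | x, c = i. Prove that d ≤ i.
From d | x and x > 0, d ≤ x. c = i and x | c, therefore x | i. Since i > 0, x ≤ i. Because d ≤ x, d ≤ i.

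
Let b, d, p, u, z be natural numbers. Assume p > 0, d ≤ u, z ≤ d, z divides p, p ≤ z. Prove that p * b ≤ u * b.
z divides p and p > 0, so z ≤ p. p ≤ z, so z = p. z ≤ d, so p ≤ d. Since d ≤ u, p ≤ u. By multiplying by a non-negative, p * b ≤ u * b.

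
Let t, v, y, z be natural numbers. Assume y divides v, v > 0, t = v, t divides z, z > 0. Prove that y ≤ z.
y divides v and v > 0, hence y ≤ v. From t = v and t divides z, v divides z. z > 0, so v ≤ z. Since y ≤ v, y ≤ z.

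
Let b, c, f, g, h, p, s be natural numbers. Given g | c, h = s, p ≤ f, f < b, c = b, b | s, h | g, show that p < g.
Since h = s and h | g, s | g. Since b | s, b | g. c = b and g | c, hence g | b. Since b | g, b = g. p ≤ f and f < b, therefore p < b. b = g, so p < g.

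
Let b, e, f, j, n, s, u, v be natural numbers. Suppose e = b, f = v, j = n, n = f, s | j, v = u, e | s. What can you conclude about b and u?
b | u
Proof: f = v and v = u, so f = u. j = n and n = f, therefore j = f. Since e | s and s | j, e | j. Since e = b, b | j. j = f, so b | f. From f = u, b | u.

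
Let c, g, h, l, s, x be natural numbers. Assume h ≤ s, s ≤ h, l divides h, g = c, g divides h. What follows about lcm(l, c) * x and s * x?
lcm(l, c) * x divides s * x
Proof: Since h ≤ s and s ≤ h, h = s. g = c and g divides h, therefore c divides h. l divides h, so lcm(l, c) divides h. Since h = s, lcm(l, c) divides s. Then lcm(l, c) * x divides s * x.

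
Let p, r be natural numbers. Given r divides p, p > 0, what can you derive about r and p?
r ≤ p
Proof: r divides p and p > 0. By divisors are at most what they divide, r ≤ p.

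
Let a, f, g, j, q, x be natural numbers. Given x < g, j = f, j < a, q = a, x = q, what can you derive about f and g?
f < g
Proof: j = f and j < a, hence f < a. x = q and q = a, thus x = a. Since x < g, a < g. f < a, so f < g.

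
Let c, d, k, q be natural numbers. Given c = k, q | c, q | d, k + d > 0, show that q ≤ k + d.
From c = k and q | c, q | k. q | d, so q | k + d. k + d > 0, so q ≤ k + d.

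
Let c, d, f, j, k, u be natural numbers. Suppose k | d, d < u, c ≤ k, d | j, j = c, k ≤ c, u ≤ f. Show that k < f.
c ≤ k and k ≤ c, so c = k. j = c, so j = k. d | j, so d | k. k | d, so d = k. From d < u and u ≤ f, d < f. d = k, so k < f.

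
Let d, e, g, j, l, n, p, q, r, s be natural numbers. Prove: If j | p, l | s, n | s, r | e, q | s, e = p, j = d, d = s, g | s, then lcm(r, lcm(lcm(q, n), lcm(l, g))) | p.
Because e = p and r | e, r | p. Since q | s and n | s, lcm(q, n) | s. Since l | s and g | s, lcm(l, g) | s. lcm(q, n) | s, so lcm(lcm(q, n), lcm(l, g)) | s. j = d and j | p, thus d | p. d = s, so s | p. lcm(lcm(q, n), lcm(l, g)) | s, so lcm(lcm(q, n), lcm(l, g)) | p. Since r | p, lcm(r, lcm(lcm(q, n), lcm(l, g))) | p.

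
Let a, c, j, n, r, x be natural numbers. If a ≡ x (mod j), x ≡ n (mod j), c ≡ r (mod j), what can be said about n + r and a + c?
n + r ≡ a + c (mod j)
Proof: a ≡ x (mod j) and x ≡ n (mod j), thus a ≡ n (mod j). Since c ≡ r (mod j), by adding congruences, a + c ≡ n + r (mod j). Then n + r ≡ a + c (mod j).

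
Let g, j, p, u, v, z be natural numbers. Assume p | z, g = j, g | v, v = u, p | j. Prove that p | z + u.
From g = j and g | v, j | v. p | j, so p | v. v = u, so p | u. Since p | z, p | z + u.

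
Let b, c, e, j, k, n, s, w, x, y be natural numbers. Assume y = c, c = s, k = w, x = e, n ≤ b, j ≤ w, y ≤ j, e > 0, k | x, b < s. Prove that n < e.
Because n ≤ b and b < s, n < s. Since y = c and c = s, y = s. Since y ≤ j, s ≤ j. Since n < s, n < j. Since k = w and k | x, w | x. Since x = e, w | e. e > 0, so w ≤ e. j ≤ w, so j ≤ e. Since n < j, n < e.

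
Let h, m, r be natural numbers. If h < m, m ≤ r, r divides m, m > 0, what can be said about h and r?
h < r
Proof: r divides m and m > 0, hence r ≤ m. m ≤ r, so m = r. h < m, so h < r.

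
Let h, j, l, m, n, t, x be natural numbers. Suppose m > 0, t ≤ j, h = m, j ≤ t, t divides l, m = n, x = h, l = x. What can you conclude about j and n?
j ≤ n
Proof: From t ≤ j and j ≤ t, t = j. Since l = x and x = h, l = h. t divides l, so t divides h. h = m, so t divides m. Since m > 0, t ≤ m. Since m = n, t ≤ n. t = j, so j ≤ n.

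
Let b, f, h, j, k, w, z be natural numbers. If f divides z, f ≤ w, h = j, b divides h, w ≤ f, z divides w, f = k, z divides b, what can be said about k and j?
k divides j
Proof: w ≤ f and f ≤ w, thus w = f. z divides w, so z divides f. f divides z, so z = f. Since f = k, z = k. From z divides b and b divides h, z divides h. Since h = j, z divides j. From z = k, k divides j.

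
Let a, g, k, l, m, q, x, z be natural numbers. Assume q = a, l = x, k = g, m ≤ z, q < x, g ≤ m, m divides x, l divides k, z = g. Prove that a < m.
z = g and m ≤ z, so m ≤ g. g ≤ m, so g = m. Since k = g, k = m. From l = x and l divides k, x divides k. Since k = m, x divides m. m divides x, so x = m. q = a and q < x, thus a < x. x = m, so a < m.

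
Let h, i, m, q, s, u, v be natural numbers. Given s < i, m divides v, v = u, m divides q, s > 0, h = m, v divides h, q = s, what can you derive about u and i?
u < i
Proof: Because h = m and v divides h, v divides m. m divides v, so m = v. v = u, so m = u. q = s and m divides q, hence m divides s. m = u, so u divides s. Since s > 0, u ≤ s. s < i, so u < i.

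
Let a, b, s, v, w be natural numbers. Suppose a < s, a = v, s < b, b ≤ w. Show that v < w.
From a = v and a < s, v < s. s < b, so v < b. b ≤ w, so v < w.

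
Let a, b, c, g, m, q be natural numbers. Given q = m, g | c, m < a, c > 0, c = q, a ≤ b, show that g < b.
Since c = q and q = m, c = m. g | c and c > 0, so g ≤ c. c = m, so g ≤ m. m < a and a ≤ b, thus m < b. g ≤ m, so g < b.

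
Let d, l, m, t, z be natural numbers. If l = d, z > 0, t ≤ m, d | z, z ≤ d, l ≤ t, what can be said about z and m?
z ≤ m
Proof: d | z and z > 0, hence d ≤ z. z ≤ d, so d = z. l = d, so l = z. l ≤ t and t ≤ m, so l ≤ m. Since l = z, z ≤ m.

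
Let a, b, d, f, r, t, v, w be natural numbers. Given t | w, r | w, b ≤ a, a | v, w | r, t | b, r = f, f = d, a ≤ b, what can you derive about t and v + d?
t | v + d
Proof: a ≤ b and b ≤ a, therefore a = b. Since a | v, b | v. t | b, so t | v. r = f and f = d, hence r = d. Since w | r and r | w, w = r. Since t | w, t | r. Since r = d, t | d. Since t | v, t | v + d.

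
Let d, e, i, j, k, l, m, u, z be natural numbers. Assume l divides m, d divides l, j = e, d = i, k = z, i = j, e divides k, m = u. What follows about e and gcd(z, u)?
e divides gcd(z, u)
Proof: k = z and e divides k, so e divides z. Because i = j and j = e, i = e. d = i and d divides l, therefore i divides l. i = e, so e divides l. m = u and l divides m, therefore l divides u. Since e divides l, e divides u. Since e divides z, e divides gcd(z, u).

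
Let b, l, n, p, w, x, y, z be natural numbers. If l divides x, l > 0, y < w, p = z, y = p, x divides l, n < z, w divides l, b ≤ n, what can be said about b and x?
b < x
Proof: l divides x and x divides l, so l = x. Because b ≤ n and n < z, b < z. y = p and p = z, so y = z. y < w, so z < w. Because b < z, b < w. Because w divides l and l > 0, w ≤ l. Since b < w, b < l. From l = x, b < x.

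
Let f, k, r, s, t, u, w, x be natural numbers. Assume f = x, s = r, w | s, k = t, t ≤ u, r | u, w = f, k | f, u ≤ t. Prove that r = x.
t ≤ u and u ≤ t, therefore t = u. k = t and k | f, so t | f. Because t = u, u | f. Since r | u, r | f. From s = r and w | s, w | r. Since w = f, f | r. Since r | f, r = f. Since f = x, r = x.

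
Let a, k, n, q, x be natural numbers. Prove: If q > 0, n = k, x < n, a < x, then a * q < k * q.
a < x and x < n, thus a < n. n = k, so a < k. From q > 0, by multiplying by a positive, a * q < k * q.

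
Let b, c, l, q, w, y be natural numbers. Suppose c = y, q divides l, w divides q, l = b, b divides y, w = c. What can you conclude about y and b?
y = b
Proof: Because w = c and w divides q, c divides q. l = b and q divides l, hence q divides b. Since c divides q, c divides b. Since c = y, y divides b. Because b divides y, b = y. Then y = b.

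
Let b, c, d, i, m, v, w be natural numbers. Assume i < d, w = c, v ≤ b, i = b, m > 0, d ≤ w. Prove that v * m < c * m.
i = b and i < d, therefore b < d. v ≤ b, so v < d. w = c and d ≤ w, thus d ≤ c. v < d, so v < c. m > 0, so v * m < c * m.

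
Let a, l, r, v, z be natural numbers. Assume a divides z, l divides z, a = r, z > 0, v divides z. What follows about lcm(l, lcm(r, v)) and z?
lcm(l, lcm(r, v)) ≤ z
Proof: a = r and a divides z, thus r divides z. Because v divides z, lcm(r, v) divides z. Since l divides z, lcm(l, lcm(r, v)) divides z. Since z > 0, lcm(l, lcm(r, v)) ≤ z.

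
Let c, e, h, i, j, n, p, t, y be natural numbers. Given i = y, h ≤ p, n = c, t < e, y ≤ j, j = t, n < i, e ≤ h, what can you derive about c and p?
c < p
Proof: i = y and n < i, so n < y. Because n = c, c < y. Because j = t and y ≤ j, y ≤ t. Because t < e, y < e. c < y, so c < e. e ≤ h and h ≤ p, therefore e ≤ p. c < e, so c < p.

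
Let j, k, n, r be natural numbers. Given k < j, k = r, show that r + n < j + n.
k = r and k < j, therefore r < j. Then r + n < j + n.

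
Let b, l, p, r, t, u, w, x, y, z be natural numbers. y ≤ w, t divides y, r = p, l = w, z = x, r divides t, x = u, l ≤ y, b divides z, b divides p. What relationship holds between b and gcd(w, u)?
b divides gcd(w, u)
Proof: Because l = w and l ≤ y, w ≤ y. y ≤ w, so y = w. r = p and r divides t, so p divides t. b divides p, so b divides t. From t divides y, b divides y. y = w, so b divides w. From z = x and x = u, z = u. b divides z, so b divides u. Since b divides w, b divides gcd(w, u).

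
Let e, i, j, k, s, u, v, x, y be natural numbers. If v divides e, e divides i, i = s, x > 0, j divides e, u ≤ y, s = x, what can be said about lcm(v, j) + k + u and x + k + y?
lcm(v, j) + k + u ≤ x + k + y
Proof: v divides e and j divides e, thus lcm(v, j) divides e. e divides i, so lcm(v, j) divides i. Since i = s, lcm(v, j) divides s. s = x, so lcm(v, j) divides x. Since x > 0, lcm(v, j) ≤ x. Then lcm(v, j) + k ≤ x + k. u ≤ y, so lcm(v, j) + k + u ≤ x + k + y.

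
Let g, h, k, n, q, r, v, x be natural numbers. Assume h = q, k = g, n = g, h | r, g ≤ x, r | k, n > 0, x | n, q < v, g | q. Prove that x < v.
k = g and r | k, thus r | g. h | r, so h | g. From h = q, q | g. Since g | q, q = g. x | n and n > 0, hence x ≤ n. n = g, so x ≤ g. g ≤ x, so g = x. Since q = g, q = x. q < v, so x < v.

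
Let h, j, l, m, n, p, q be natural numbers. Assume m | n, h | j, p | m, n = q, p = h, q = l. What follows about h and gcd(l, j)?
h | gcd(l, j)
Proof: p | m and m | n, so p | n. Since p = h, h | n. Since n = q, h | q. Since q = l, h | l. Since h | j, h | gcd(l, j).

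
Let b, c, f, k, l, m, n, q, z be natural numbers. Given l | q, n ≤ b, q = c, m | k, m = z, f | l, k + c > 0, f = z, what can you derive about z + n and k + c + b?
z + n ≤ k + c + b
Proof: m = z and m | k, thus z | k. Because q = c and l | q, l | c. f | l, so f | c. Since f = z, z | c. Since z | k, z | k + c. Since k + c > 0, z ≤ k + c. Since n ≤ b, z + n ≤ k + c + b.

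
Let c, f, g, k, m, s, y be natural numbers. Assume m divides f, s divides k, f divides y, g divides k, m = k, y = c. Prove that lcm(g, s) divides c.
g divides k and s divides k, thus lcm(g, s) divides k. Since m = k and m divides f, k divides f. From f divides y, k divides y. From y = c, k divides c. lcm(g, s) divides k, so lcm(g, s) divides c.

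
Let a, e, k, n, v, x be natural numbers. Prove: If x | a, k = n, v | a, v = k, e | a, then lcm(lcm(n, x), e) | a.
v = k and k = n, so v = n. Since v | a, n | a. Since x | a, lcm(n, x) | a. e | a, so lcm(lcm(n, x), e) | a.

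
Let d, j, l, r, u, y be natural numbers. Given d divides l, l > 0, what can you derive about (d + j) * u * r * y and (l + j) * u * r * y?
(d + j) * u * r * y ≤ (l + j) * u * r * y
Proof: d divides l and l > 0, therefore d ≤ l. Then d + j ≤ l + j. By multiplying by a non-negative, (d + j) * u ≤ (l + j) * u. By multiplying by a non-negative, (d + j) * u * r ≤ (l + j) * u * r. By multiplying by a non-negative, (d + j) * u * r * y ≤ (l + j) * u * r * y.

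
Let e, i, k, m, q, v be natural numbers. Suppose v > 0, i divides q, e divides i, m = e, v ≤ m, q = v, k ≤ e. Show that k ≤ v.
Because q = v and i divides q, i divides v. From e divides i, e divides v. v > 0, so e ≤ v. From m = e and v ≤ m, v ≤ e. Since e ≤ v, e = v. k ≤ e, so k ≤ v.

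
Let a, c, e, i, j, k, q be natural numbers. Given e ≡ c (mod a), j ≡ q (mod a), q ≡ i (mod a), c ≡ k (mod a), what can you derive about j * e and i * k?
j * e ≡ i * k (mod a)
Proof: Since j ≡ q (mod a) and q ≡ i (mod a), j ≡ i (mod a). e ≡ c (mod a) and c ≡ k (mod a), hence e ≡ k (mod a). Because j ≡ i (mod a), by multiplying congruences, j * e ≡ i * k (mod a).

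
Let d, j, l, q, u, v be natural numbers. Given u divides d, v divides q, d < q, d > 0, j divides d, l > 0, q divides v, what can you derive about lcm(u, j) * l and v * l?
lcm(u, j) * l < v * l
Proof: u divides d and j divides d, therefore lcm(u, j) divides d. d > 0, so lcm(u, j) ≤ d. q divides v and v divides q, so q = v. Since d < q, d < v. From lcm(u, j) ≤ d, lcm(u, j) < v. Using l > 0, by multiplying by a positive, lcm(u, j) * l < v * l.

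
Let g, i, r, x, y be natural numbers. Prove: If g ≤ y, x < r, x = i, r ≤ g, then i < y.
x = i and x < r, therefore i < r. Since r ≤ g and g ≤ y, r ≤ y. i < r, so i < y.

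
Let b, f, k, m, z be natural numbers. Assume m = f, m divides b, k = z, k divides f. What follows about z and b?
z divides b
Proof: Since k = z and k divides f, z divides f. m = f and m divides b, therefore f divides b. Since z divides f, z divides b.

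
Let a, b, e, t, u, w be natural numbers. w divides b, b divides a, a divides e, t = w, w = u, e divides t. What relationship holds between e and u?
e = u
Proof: Since t = w and e divides t, e divides w. w divides b and b divides a, so w divides a. a divides e, so w divides e. Since e divides w, e = w. w = u, so e = u.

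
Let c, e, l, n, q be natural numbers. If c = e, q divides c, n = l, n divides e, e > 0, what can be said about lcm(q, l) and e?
lcm(q, l) ≤ e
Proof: From c = e and q divides c, q divides e. From n = l and n divides e, l divides e. From q divides e, lcm(q, l) divides e. Since e > 0, lcm(q, l) ≤ e.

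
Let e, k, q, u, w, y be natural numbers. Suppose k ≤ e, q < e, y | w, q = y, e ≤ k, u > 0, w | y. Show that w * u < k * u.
e ≤ k and k ≤ e, thus e = k. y | w and w | y, so y = w. Since q = y, q = w. q < e, so w < e. From e = k, w < k. u > 0, so w * u < k * u.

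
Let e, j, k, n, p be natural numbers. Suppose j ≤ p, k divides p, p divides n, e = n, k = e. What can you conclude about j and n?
j ≤ n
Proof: k = e and e = n, therefore k = n. Since k divides p, n divides p. Since p divides n, p = n. From j ≤ p, j ≤ n.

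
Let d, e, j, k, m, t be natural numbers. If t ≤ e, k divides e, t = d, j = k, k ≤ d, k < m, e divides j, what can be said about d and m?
d < m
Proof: Because j = k and e divides j, e divides k. k divides e, so e = k. Since t = d and t ≤ e, d ≤ e. e = k, so d ≤ k. k ≤ d, so k = d. Because k < m, d < m.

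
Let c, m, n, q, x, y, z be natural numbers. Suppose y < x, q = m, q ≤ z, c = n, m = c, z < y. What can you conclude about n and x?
n < x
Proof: m = c and c = n, thus m = n. Because z < y and y < x, z < x. Because q ≤ z, q < x. Since q = m, m < x. From m = n, n < x.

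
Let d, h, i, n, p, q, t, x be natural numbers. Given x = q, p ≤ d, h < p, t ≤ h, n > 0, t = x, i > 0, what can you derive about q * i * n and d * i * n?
q * i * n < d * i * n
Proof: t = x and x = q, thus t = q. Because t ≤ h and h < p, t < p. Since p ≤ d, t < d. t = q, so q < d. i > 0, so q * i < d * i. Since n > 0, q * i * n < d * i * n.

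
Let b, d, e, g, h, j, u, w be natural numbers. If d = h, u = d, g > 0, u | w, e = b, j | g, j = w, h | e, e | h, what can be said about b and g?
b ≤ g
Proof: h | e and e | h, thus h = e. Since e = b, h = b. u = d and d = h, hence u = h. u | w, so h | w. h = b, so b | w. j = w and j | g, thus w | g. b | w, so b | g. g > 0, so b ≤ g.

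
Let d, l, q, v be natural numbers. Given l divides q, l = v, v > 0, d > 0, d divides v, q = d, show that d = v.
From d divides v and v > 0, d ≤ v. q = d and l divides q, therefore l divides d. Since l = v, v divides d. Since d > 0, v ≤ d. Since d ≤ v, d = v.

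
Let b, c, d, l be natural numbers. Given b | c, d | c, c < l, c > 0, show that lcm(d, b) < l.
d | c and b | c, hence lcm(d, b) | c. From c > 0, lcm(d, b) ≤ c. Since c < l, lcm(d, b) < l.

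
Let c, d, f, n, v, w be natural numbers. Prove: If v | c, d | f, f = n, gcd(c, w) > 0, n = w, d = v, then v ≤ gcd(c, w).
f = n and d | f, therefore d | n. Since n = w, d | w. d = v, so v | w. Since v | c, v | gcd(c, w). Since gcd(c, w) > 0, v ≤ gcd(c, w).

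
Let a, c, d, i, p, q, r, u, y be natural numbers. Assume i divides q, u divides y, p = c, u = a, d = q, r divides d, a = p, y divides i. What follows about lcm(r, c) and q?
lcm(r, c) divides q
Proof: From d = q and r divides d, r divides q. Since a = p and p = c, a = c. From u divides y and y divides i, u divides i. Since u = a, a divides i. a = c, so c divides i. i divides q, so c divides q. Since r divides q, lcm(r, c) divides q.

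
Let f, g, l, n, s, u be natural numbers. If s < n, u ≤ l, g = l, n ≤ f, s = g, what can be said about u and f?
u < f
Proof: s = g and g = l, so s = l. Since s < n, l < n. From u ≤ l, u < n. Since n ≤ f, u < f.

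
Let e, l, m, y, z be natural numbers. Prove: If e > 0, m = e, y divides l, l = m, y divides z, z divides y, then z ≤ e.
From y divides z and z divides y, y = z. l = m and m = e, hence l = e. Since y divides l, y divides e. e > 0, so y ≤ e. y = z, so z ≤ e.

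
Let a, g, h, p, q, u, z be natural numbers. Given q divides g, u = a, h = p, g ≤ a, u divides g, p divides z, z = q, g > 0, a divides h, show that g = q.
u = a and u divides g, hence a divides g. Since g > 0, a ≤ g. From g ≤ a, a = g. h = p and a divides h, thus a divides p. From a = g, g divides p. z = q and p divides z, hence p divides q. g divides p, so g divides q. From q divides g, g = q.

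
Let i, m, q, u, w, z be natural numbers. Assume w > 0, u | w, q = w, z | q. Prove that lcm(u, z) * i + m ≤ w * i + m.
q = w and z | q, therefore z | w. Since u | w, lcm(u, z) | w. Since w > 0, lcm(u, z) ≤ w. Then lcm(u, z) * i ≤ w * i. Then lcm(u, z) * i + m ≤ w * i + m.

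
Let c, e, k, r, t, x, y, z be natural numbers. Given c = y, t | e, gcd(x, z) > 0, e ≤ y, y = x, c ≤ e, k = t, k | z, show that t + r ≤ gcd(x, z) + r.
c = y and c ≤ e, so y ≤ e. Since e ≤ y, e = y. y = x, so e = x. t | e, so t | x. Since k = t and k | z, t | z. Since t | x, t | gcd(x, z). Since gcd(x, z) > 0, t ≤ gcd(x, z). Then t + r ≤ gcd(x, z) + r.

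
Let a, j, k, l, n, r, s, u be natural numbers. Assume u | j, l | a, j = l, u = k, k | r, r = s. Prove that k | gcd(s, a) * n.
r = s and k | r, therefore k | s. u = k and u | j, thus k | j. Because j = l, k | l. Since l | a, k | a. k | s, so k | gcd(s, a). Then k | gcd(s, a) * n.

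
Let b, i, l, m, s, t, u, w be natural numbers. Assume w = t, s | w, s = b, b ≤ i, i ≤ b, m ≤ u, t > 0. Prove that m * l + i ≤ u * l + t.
Since m ≤ u, m * l ≤ u * l. b ≤ i and i ≤ b, thus b = i. Since s = b, s = i. w = t and s | w, therefore s | t. Since t > 0, s ≤ t. Since s = i, i ≤ t. m * l ≤ u * l, so m * l + i ≤ u * l + t.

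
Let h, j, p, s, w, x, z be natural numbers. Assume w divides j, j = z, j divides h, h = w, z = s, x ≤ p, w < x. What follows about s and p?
s < p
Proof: j = z and z = s, thus j = s. From h = w and j divides h, j divides w. Since w divides j, w = j. Since w < x, j < x. From j = s, s < x. x ≤ p, so s < p.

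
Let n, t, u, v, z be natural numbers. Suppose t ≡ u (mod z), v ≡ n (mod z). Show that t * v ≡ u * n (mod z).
Because t ≡ u (mod z) and v ≡ n (mod z), by multiplying congruences, t * v ≡ u * n (mod z).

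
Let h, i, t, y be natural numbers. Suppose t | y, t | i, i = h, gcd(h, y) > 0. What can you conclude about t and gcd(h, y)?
t ≤ gcd(h, y)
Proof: i = h and t | i, hence t | h. t | y, so t | gcd(h, y). From gcd(h, y) > 0, t ≤ gcd(h, y).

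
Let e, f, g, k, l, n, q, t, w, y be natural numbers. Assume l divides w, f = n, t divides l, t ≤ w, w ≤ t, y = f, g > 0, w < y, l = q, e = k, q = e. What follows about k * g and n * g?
k * g < n * g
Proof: l = q and q = e, thus l = e. e = k, so l = k. t ≤ w and w ≤ t, therefore t = w. t divides l, so w divides l. Because l divides w, w = l. Because y = f and w < y, w < f. Since w = l, l < f. f = n, so l < n. Since l = k, k < n. Combined with g > 0, by multiplying by a positive, k * g < n * g.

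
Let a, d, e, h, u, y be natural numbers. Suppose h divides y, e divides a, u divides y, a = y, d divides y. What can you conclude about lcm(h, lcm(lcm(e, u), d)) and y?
lcm(h, lcm(lcm(e, u), d)) divides y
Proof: Because a = y and e divides a, e divides y. Since u divides y, lcm(e, u) divides y. Since d divides y, lcm(lcm(e, u), d) divides y. Since h divides y, lcm(h, lcm(lcm(e, u), d)) divides y.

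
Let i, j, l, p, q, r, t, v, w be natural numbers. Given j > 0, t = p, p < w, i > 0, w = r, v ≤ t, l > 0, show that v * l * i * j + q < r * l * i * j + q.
t = p and v ≤ t, hence v ≤ p. Since p < w, v < w. w = r, so v < r. Because l > 0, by multiplying by a positive, v * l < r * l. From i > 0, by multiplying by a positive, v * l * i < r * l * i. Since j > 0, by multiplying by a positive, v * l * i * j < r * l * i * j. Then v * l * i * j + q < r * l * i * j + q.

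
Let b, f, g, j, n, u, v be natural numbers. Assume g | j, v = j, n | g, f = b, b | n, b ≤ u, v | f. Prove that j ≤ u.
b | n and n | g, thus b | g. Since g | j, b | j. v = j and v | f, thus j | f. f = b, so j | b. b | j, so b = j. b ≤ u, so j ≤ u.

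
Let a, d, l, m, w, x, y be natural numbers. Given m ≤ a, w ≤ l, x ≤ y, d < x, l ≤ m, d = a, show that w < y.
Since w ≤ l and l ≤ m, w ≤ m. d = a and d < x, thus a < x. x ≤ y, so a < y. Since m ≤ a, m < y. From w ≤ m, w < y.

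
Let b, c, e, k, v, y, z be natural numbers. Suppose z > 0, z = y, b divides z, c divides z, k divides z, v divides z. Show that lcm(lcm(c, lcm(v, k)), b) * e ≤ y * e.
v divides z and k divides z, therefore lcm(v, k) divides z. c divides z, so lcm(c, lcm(v, k)) divides z. Since b divides z, lcm(lcm(c, lcm(v, k)), b) divides z. z > 0, so lcm(lcm(c, lcm(v, k)), b) ≤ z. Since z = y, lcm(lcm(c, lcm(v, k)), b) ≤ y. By multiplying by a non-negative, lcm(lcm(c, lcm(v, k)), b) * e ≤ y * e.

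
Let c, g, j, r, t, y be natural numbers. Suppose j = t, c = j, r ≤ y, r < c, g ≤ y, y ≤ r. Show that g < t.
c = j and j = t, hence c = t. r ≤ y and y ≤ r, therefore r = y. r < c, so y < c. Since g ≤ y, g < c. Since c = t, g < t.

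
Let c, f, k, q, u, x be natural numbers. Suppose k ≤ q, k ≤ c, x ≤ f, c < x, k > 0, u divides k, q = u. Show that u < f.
q = u and k ≤ q, so k ≤ u. u divides k and k > 0, therefore u ≤ k. k ≤ u, so k = u. Since k ≤ c, u ≤ c. From c < x and x ≤ f, c < f. Because u ≤ c, u < f.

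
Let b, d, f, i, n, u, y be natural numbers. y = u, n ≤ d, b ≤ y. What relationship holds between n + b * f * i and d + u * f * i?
n + b * f * i ≤ d + u * f * i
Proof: y = u and b ≤ y, thus b ≤ u. By multiplying by a non-negative, b * f ≤ u * f. By multiplying by a non-negative, b * f * i ≤ u * f * i. n ≤ d, so n + b * f * i ≤ d + u * f * i.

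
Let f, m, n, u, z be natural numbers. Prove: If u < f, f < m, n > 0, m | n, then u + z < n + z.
m | n and n > 0, so m ≤ n. Because f < m, f < n. From u < f, u < n. Then u + z < n + z.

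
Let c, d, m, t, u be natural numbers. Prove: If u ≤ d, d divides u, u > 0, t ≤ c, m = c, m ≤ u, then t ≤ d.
d divides u and u > 0, therefore d ≤ u. u ≤ d, so u = d. m = c and m ≤ u, hence c ≤ u. Since t ≤ c, t ≤ u. u = d, so t ≤ d.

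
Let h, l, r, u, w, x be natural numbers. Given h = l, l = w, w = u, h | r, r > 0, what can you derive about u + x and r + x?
u + x ≤ r + x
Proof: From h = l and l = w, h = w. h | r and r > 0, hence h ≤ r. Because h = w, w ≤ r. Since w = u, u ≤ r. Then u + x ≤ r + x.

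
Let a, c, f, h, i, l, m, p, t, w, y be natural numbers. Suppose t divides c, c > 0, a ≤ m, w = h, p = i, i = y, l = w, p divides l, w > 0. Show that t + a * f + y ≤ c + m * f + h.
Since t divides c and c > 0, t ≤ c. Because a ≤ m, by multiplying by a non-negative, a * f ≤ m * f. Because p = i and i = y, p = y. Since l = w and p divides l, p divides w. Since w > 0, p ≤ w. p = y, so y ≤ w. Since w = h, y ≤ h. Because a * f ≤ m * f, a * f + y ≤ m * f + h. t ≤ c, so t + a * f + y ≤ c + m * f + h.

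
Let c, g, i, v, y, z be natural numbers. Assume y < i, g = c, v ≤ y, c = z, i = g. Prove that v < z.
From i = g and g = c, i = c. c = z, so i = z. v ≤ y and y < i, hence v < i. Since i = z, v < z.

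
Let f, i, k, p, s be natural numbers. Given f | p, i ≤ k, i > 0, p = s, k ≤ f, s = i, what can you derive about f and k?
f = k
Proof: p = s and s = i, thus p = i. Since f | p, f | i. i > 0, so f ≤ i. Since i ≤ k, f ≤ k. Since k ≤ f, f = k.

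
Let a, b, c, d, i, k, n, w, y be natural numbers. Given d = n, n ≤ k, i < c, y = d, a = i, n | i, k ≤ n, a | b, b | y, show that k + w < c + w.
From a = i and a | b, i | b. y = d and d = n, thus y = n. From b | y, b | n. i | b, so i | n. Since n | i, i = n. n ≤ k and k ≤ n, hence n = k. i = n, so i = k. i < c, so k < c. Then k + w < c + w.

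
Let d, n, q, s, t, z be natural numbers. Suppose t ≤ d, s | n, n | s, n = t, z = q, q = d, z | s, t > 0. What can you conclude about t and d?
t = d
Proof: Because s | n and n | s, s = n. Since n = t, s = t. From z = q and q = d, z = d. z | s, so d | s. s = t, so d | t. Since t > 0, d ≤ t. t ≤ d, so t = d.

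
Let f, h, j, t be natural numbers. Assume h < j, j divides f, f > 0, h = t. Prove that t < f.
Because j divides f and f > 0, j ≤ f. h < j, so h < f. Since h = t, t < f.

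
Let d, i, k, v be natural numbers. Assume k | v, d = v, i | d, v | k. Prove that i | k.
v | k and k | v, therefore v = k. From d = v, d = k. i | d, so i | k.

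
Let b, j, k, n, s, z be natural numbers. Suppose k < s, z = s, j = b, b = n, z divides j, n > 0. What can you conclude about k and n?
k < n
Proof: j = b and b = n, so j = n. Since z divides j, z divides n. Since n > 0, z ≤ n. Since z = s, s ≤ n. Since k < s, k < n.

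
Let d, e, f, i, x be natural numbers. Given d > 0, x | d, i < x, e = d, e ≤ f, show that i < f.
x | d and d > 0, thus x ≤ d. i < x, so i < d. e = d and e ≤ f, hence d ≤ f. i < d, so i < f.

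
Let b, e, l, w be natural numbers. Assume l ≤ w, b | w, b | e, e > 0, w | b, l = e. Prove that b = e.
w | b and b | w, thus w = b. l = e and l ≤ w, hence e ≤ w. From w = b, e ≤ b. From b | e and e > 0, b ≤ e. Since e ≤ b, e = b. Then b = e.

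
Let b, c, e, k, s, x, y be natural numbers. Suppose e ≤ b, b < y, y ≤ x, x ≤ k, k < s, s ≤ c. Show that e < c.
Since y ≤ x and x ≤ k, y ≤ k. b < y, so b < k. e ≤ b, so e < k. From k < s and s ≤ c, k < c. Since e < k, e < c.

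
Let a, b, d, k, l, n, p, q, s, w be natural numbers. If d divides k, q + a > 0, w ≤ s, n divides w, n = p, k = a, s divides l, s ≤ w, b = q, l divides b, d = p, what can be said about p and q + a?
p ≤ q + a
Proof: Because s ≤ w and w ≤ s, s = w. Since s divides l, w divides l. Since n divides w, n divides l. n = p, so p divides l. Since l divides b, p divides b. b = q, so p divides q. Because d = p and d divides k, p divides k. k = a, so p divides a. p divides q, so p divides q + a. Since q + a > 0, p ≤ q + a.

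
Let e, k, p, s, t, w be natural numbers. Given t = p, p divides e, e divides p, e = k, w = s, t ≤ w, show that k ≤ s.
Because p divides e and e divides p, p = e. Since t = p, t = e. e = k, so t = k. From w = s and t ≤ w, t ≤ s. Since t = k, k ≤ s.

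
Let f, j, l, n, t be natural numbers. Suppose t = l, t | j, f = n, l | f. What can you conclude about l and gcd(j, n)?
l | gcd(j, n)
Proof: Because t = l and t | j, l | j. Because f = n and l | f, l | n. Since l | j, l | gcd(j, n).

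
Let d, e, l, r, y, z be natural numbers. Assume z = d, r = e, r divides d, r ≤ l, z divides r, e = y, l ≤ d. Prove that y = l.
z = d and z divides r, therefore d divides r. Since r divides d, d = r. Since l ≤ d, l ≤ r. Since r ≤ l, l = r. Since r = e, l = e. e = y, so l = y. Then y = l.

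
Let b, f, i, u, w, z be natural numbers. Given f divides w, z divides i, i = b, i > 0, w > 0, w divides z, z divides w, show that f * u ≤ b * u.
f divides w and w > 0, therefore f ≤ w. Because z divides w and w divides z, z = w. z divides i, so w divides i. From i > 0, w ≤ i. Since i = b, w ≤ b. f ≤ w, so f ≤ b. By multiplying by a non-negative, f * u ≤ b * u.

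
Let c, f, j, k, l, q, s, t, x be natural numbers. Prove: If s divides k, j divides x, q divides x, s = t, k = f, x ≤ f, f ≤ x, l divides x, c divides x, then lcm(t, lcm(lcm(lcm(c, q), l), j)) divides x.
From f ≤ x and x ≤ f, f = x. k = f, so k = x. Since s divides k, s divides x. Since s = t, t divides x. From c divides x and q divides x, lcm(c, q) divides x. Because l divides x, lcm(lcm(c, q), l) divides x. j divides x, so lcm(lcm(lcm(c, q), l), j) divides x. Since t divides x, lcm(t, lcm(lcm(lcm(c, q), l), j)) divides x.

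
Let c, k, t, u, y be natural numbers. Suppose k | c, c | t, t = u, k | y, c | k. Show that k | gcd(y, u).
c | k and k | c, therefore c = k. Since c | t, k | t. t = u, so k | u. k | y, so k | gcd(y, u).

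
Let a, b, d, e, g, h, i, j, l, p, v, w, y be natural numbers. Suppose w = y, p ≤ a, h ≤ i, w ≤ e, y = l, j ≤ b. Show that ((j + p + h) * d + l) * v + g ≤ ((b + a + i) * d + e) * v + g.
From p ≤ a and h ≤ i, p + h ≤ a + i. j ≤ b, so j + p + h ≤ b + a + i. Then (j + p + h) * d ≤ (b + a + i) * d. Since w = y and y = l, w = l. w ≤ e, so l ≤ e. (j + p + h) * d ≤ (b + a + i) * d, so (j + p + h) * d + l ≤ (b + a + i) * d + e. Then ((j + p + h) * d + l) * v ≤ ((b + a + i) * d + e) * v. Then ((j + p + h) * d + l) * v + g ≤ ((b + a + i) * d + e) * v + g.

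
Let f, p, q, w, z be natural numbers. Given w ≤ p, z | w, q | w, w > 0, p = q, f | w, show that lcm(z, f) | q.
Since p = q and w ≤ p, w ≤ q. Since q | w and w > 0, q ≤ w. w ≤ q, so w = q. z | w and f | w, hence lcm(z, f) | w. w = q, so lcm(z, f) | q.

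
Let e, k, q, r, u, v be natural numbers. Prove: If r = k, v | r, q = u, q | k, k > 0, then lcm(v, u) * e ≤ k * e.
r = k and v | r, therefore v | k. Because q = u and q | k, u | k. v | k, so lcm(v, u) | k. Since k > 0, lcm(v, u) ≤ k. Then lcm(v, u) * e ≤ k * e.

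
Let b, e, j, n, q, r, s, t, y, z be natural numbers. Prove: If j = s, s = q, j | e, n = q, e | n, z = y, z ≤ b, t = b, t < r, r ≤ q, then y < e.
From j = s and s = q, j = q. Since j | e, q | e. n = q and e | n, thus e | q. q | e, so q = e. z = y and z ≤ b, hence y ≤ b. From t = b and t < r, b < r. r ≤ q, so b < q. y ≤ b, so y < q. Since q = e, y < e.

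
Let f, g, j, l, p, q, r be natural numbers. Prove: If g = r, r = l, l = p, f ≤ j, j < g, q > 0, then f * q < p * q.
r = l and l = p, so r = p. g = r, so g = p. Since f ≤ j and j < g, f < g. Since g = p, f < p. Because q > 0, by multiplying by a positive, f * q < p * q.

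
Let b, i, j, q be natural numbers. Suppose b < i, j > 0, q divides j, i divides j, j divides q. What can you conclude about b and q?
b < q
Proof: j divides q and q divides j, thus j = q. i divides j and j > 0, therefore i ≤ j. j = q, so i ≤ q. b < i, so b < q.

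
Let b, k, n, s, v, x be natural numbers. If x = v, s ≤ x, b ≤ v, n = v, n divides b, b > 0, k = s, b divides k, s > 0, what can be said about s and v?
s = v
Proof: x = v and s ≤ x, thus s ≤ v. n = v and n divides b, hence v divides b. b > 0, so v ≤ b. b ≤ v, so b = v. k = s and b divides k, so b divides s. s > 0, so b ≤ s. Since b = v, v ≤ s. s ≤ v, so s = v.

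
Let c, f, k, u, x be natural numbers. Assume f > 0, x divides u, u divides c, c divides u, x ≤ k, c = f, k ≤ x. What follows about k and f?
k ≤ f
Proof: Since x ≤ k and k ≤ x, x = k. From u divides c and c divides u, u = c. c = f, so u = f. x divides u, so x divides f. Since x = k, k divides f. f > 0, so k ≤ f.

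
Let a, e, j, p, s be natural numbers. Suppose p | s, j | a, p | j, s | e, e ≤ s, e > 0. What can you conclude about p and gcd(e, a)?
p | gcd(e, a)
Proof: s | e and e > 0, so s ≤ e. e ≤ s, so s = e. Because p | s, p | e. p | j and j | a, hence p | a. p | e, so p | gcd(e, a).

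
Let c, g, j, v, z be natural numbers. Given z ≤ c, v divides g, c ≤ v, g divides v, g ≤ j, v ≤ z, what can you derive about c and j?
c ≤ j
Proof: g divides v and v divides g, hence g = v. v ≤ z and z ≤ c, thus v ≤ c. Since c ≤ v, v = c. g = v, so g = c. g ≤ j, so c ≤ j.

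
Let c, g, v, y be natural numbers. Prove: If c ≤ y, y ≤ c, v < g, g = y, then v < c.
From y ≤ c and c ≤ y, y = c. g = y, so g = c. Because v < g, v < c.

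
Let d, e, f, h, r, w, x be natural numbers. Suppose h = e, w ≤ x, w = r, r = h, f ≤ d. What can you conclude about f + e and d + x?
f + e ≤ d + x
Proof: w = r and r = h, thus w = h. h = e, so w = e. Since w ≤ x, e ≤ x. f ≤ d, so f + e ≤ d + x.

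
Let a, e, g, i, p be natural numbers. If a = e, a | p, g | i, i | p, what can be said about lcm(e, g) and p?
lcm(e, g) | p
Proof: a = e and a | p, thus e | p. g | i and i | p, thus g | p. Since e | p, lcm(e, g) | p.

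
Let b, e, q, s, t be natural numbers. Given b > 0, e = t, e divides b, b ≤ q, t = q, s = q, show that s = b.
e divides b and b > 0, hence e ≤ b. Since e = t, t ≤ b. Because t = q, q ≤ b. Because b ≤ q, q = b. Since s = q, s = b.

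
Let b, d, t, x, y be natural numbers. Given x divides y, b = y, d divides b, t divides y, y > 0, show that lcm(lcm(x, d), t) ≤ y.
b = y and d divides b, so d divides y. Since x divides y, lcm(x, d) divides y. t divides y, so lcm(lcm(x, d), t) divides y. y > 0, so lcm(lcm(x, d), t) ≤ y.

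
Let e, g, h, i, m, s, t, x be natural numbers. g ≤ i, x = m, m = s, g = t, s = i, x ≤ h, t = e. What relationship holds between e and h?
e ≤ h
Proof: g = t and t = e, hence g = e. Because m = s and s = i, m = i. Because x = m and x ≤ h, m ≤ h. Since m = i, i ≤ h. Since g ≤ i, g ≤ h. g = e, so e ≤ h.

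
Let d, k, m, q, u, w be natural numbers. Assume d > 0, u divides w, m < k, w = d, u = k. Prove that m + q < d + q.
w = d and u divides w, thus u divides d. u = k, so k divides d. Since d > 0, k ≤ d. m < k, so m < d. Then m + q < d + q.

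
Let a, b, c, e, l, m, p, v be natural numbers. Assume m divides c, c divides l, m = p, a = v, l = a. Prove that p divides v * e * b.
l = a and a = v, so l = v. From m divides c and c divides l, m divides l. Since l = v, m divides v. Since m = p, p divides v. Then p divides v * e. Then p divides v * e * b.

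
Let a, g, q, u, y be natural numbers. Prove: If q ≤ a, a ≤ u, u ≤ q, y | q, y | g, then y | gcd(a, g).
Since a ≤ u and u ≤ q, a ≤ q. q ≤ a, so q = a. y | q, so y | a. Since y | g, y | gcd(a, g).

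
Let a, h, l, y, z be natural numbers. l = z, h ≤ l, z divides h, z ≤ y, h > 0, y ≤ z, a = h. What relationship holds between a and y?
a = y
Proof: l = z and h ≤ l, so h ≤ z. z divides h and h > 0, therefore z ≤ h. Since h ≤ z, h = z. a = h, so a = z. z ≤ y and y ≤ z, hence z = y. a = z, so a = y.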